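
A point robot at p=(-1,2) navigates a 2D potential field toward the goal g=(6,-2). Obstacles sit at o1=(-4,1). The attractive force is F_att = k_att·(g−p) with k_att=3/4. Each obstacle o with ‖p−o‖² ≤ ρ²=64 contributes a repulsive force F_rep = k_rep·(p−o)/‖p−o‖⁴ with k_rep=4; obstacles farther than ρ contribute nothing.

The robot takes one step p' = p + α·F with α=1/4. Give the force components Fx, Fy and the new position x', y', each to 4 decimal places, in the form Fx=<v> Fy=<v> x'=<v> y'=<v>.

Fx=5.3700 Fy=-2.9600 x'=0.3425 y'=1.2600

F_att = 3/4·(g−p) = 3/4·(7,-4) = (5.2500,-3.0000)
o1: d²=10 ≤ ρ²=64; F_rep = 4·(3,1)/10² = (0.1200,0.0400)
F = F_att + ΣF_rep = (5.3700,-2.9600)
p' = p + 1/4·F = (0.3425,1.2600)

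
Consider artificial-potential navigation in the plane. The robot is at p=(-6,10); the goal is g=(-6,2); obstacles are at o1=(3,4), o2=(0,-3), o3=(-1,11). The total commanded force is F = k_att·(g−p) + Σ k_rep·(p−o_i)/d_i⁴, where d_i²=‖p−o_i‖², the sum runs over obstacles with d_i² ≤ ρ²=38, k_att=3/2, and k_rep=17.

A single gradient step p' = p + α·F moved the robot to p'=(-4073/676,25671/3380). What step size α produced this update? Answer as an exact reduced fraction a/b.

α = 1/5

F_att = 3/2·(g−p) = 3/2·(0,-8) = (0.0000,-12.0000)
o1: d²=117 > ρ²=38 → inactive
o2: d²=205 > ρ²=38 → inactive
o3: d²=26 ≤ ρ²=38; F_rep = 17·(-5,-1)/26² = (-0.1257,-0.0251)
F = F_att + ΣF_rep = (-0.1257,-12.0251)
Δp = p'−p = (-0.0251,-2.4050); α = Δx/Fx = (-17/676) / (-85/676) = 1/5
check: Δy/Fy = (-8129/3380) / (-8129/676) = 1/5 ✓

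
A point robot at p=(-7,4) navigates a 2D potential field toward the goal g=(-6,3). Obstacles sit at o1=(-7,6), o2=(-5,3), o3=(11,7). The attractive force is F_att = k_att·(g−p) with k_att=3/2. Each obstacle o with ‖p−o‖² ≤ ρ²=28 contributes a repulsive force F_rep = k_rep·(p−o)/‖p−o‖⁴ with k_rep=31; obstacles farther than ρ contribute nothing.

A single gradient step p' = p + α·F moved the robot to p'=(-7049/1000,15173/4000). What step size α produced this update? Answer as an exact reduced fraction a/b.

F_att = 3/2·(g−p) = 3/2·(1,-1) = (1.5000,-1.5000)
o1: d²=4 ≤ ρ²=28; F_rep = 31·(0,-2)/4² = (0.0000,-3.8750)
o2: d²=5 ≤ ρ²=28; F_rep = 31·(-2,1)/5² = (-2.4800,1.2400)
o3: d²=333 > ρ²=28 → inactive
F = F_att + ΣF_rep = (-0.9800,-4.1350)
Δp = p'−p = (-0.0490,-0.2067); α = Δx/Fx = (-49/1000) / (-49/50) = 1/20
check: Δy/Fy = (-827/4000) / (-827/200) = 1/20 ✓

α = 1/20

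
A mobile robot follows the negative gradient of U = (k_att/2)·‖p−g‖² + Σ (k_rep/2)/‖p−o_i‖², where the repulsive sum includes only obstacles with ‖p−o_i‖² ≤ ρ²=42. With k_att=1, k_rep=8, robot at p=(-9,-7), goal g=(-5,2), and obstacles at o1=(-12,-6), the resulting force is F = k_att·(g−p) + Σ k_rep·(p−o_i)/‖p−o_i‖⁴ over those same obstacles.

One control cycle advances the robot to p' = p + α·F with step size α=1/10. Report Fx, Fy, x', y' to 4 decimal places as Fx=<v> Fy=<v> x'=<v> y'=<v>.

F_att = 1·(g−p) = 1·(4,9) = (4.0000,9.0000)
o1: d²=10 ≤ ρ²=42; F_rep = 8·(3,-1)/10² = (0.2400,-0.0800)
F = F_att + ΣF_rep = (4.2400,8.9200)
p' = p + 1/10·F = (-8.5760,-6.1080)

Fx=4.2400 Fy=8.9200 x'=-8.5760 y'=-6.1080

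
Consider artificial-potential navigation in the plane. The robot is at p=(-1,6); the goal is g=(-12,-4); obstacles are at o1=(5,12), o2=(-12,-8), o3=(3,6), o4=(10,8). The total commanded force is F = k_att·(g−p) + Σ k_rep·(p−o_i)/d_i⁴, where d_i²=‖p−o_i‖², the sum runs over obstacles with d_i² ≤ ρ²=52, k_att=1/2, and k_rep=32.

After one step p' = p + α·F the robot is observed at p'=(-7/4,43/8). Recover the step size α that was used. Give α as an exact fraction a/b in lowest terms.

F_att = 1/2·(g−p) = 1/2·(-11,-10) = (-5.5000,-5.0000)
o1: d²=72 > ρ²=52 → inactive
o2: d²=317 > ρ²=52 → inactive
o3: d²=16 ≤ ρ²=52; F_rep = 32·(-4,0)/16² = (-0.5000,0.0000)
o4: d²=125 > ρ²=52 → inactive
F = F_att + ΣF_rep = (-6.0000,-5.0000)
Δp = p'−p = (-0.7500,-0.6250); α = Δx/Fx = (-3/4) / (-6) = 1/8
check: Δy/Fy = (-5/8) / (-5) = 1/8 ✓

α = 1/8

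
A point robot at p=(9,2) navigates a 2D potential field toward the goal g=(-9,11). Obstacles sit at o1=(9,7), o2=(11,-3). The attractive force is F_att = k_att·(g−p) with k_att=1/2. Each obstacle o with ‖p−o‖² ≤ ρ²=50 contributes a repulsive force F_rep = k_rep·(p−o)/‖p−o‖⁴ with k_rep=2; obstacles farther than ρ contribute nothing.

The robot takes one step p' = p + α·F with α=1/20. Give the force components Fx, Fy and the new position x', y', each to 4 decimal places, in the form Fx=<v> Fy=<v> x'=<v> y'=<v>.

F_att = 1/2·(g−p) = 1/2·(-18,9) = (-9.0000,4.5000)
o1: d²=25 ≤ ρ²=50; F_rep = 2·(0,-5)/25² = (0.0000,-0.0160)
o2: d²=29 ≤ ρ²=50; F_rep = 2·(-2,5)/29² = (-0.0048,0.0119)
F = F_att + ΣF_rep = (-9.0048,4.4959)
p' = p + 1/20·F = (8.5498,2.2248)

Fx=-9.0048 Fy=4.4959 x'=8.5498 y'=2.2248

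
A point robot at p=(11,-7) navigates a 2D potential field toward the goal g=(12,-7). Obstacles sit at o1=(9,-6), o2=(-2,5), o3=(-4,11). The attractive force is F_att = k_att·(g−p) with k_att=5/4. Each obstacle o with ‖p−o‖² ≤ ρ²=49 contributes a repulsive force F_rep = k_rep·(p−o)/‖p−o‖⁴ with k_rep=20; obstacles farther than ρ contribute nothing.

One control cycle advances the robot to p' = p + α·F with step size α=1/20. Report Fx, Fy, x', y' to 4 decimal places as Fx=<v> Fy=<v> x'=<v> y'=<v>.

Fx=2.8500 Fy=-0.8000 x'=11.1425 y'=-7.0400

F_att = 5/4·(g−p) = 5/4·(1,0) = (1.2500,0.0000)
o1: d²=5 ≤ ρ²=49; F_rep = 20·(2,-1)/5² = (1.6000,-0.8000)
o2: d²=313 > ρ²=49 → inactive
o3: d²=549 > ρ²=49 → inactive
F = F_att + ΣF_rep = (2.8500,-0.8000)
p' = p + 1/20·F = (11.1425,-7.0400)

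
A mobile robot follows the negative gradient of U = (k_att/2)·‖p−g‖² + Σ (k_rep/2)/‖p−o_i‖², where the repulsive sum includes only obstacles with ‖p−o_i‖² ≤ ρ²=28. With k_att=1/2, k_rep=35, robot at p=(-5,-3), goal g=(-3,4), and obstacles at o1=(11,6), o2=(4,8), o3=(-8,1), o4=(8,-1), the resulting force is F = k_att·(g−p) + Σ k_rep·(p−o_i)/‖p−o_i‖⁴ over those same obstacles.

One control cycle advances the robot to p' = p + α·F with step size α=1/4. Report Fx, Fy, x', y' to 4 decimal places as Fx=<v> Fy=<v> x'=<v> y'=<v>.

F_att = 1/2·(g−p) = 1/2·(2,7) = (1.0000,3.5000)
o1: d²=337 > ρ²=28 → inactive
o2: d²=202 > ρ²=28 → inactive
o3: d²=25 ≤ ρ²=28; F_rep = 35·(3,-4)/25² = (0.1680,-0.2240)
o4: d²=173 > ρ²=28 → inactive
F = F_att + ΣF_rep = (1.1680,3.2760)
p' = p + 1/4·F = (-4.7080,-2.1810)

Fx=1.1680 Fy=3.2760 x'=-4.7080 y'=-2.1810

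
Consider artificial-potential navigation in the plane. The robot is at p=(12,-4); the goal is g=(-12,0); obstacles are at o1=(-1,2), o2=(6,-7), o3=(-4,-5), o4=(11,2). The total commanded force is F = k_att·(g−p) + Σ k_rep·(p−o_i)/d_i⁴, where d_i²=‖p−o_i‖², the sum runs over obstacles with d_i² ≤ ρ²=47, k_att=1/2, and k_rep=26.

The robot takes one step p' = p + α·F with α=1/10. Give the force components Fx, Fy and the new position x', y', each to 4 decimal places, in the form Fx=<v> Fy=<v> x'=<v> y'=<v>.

F_att = 1/2·(g−p) = 1/2·(-24,4) = (-12.0000,2.0000)
o1: d²=205 > ρ²=47 → inactive
o2: d²=45 ≤ ρ²=47; F_rep = 26·(6,3)/45² = (0.0770,0.0385)
o3: d²=257 > ρ²=47 → inactive
o4: d²=37 ≤ ρ²=47; F_rep = 26·(1,-6)/37² = (0.0190,-0.1140)
F = F_att + ΣF_rep = (-11.9040,1.9246)
p' = p + 1/10·F = (10.8096,-3.8075)

Fx=-11.9040 Fy=1.9246 x'=10.8096 y'=-3.8075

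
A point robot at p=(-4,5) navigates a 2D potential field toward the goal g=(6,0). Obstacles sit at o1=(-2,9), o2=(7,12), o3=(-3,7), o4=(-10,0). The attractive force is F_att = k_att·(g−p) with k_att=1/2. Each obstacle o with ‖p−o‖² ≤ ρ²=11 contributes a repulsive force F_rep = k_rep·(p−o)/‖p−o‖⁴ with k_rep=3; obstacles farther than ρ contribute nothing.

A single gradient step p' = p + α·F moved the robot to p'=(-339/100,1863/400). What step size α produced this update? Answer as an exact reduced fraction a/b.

α = 1/8

F_att = 1/2·(g−p) = 1/2·(10,-5) = (5.0000,-2.5000)
o1: d²=20 > ρ²=11 → inactive
o2: d²=170 > ρ²=11 → inactive
o3: d²=5 ≤ ρ²=11; F_rep = 3·(-1,-2)/5² = (-0.1200,-0.2400)
o4: d²=61 > ρ²=11 → inactive
F = F_att + ΣF_rep = (4.8800,-2.7400)
Δp = p'−p = (0.6100,-0.3425); α = Δx/Fx = (61/100) / (122/25) = 1/8
check: Δy/Fy = (-137/400) / (-137/50) = 1/8 ✓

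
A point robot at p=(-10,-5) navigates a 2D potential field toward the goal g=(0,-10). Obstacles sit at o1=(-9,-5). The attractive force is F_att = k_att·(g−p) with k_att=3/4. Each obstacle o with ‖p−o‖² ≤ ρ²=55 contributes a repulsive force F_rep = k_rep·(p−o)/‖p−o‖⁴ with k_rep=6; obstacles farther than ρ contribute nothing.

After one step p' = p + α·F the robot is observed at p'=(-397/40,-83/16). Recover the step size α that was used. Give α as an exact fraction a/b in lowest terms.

F_att = 3/4·(g−p) = 3/4·(10,-5) = (7.5000,-3.7500)
o1: d²=1 ≤ ρ²=55; F_rep = 6·(-1,0)/1² = (-6.0000,0.0000)
F = F_att + ΣF_rep = (1.5000,-3.7500)
Δp = p'−p = (0.0750,-0.1875); α = Δx/Fx = (3/40) / (3/2) = 1/20
check: Δy/Fy = (-3/16) / (-15/4) = 1/20 ✓

α = 1/20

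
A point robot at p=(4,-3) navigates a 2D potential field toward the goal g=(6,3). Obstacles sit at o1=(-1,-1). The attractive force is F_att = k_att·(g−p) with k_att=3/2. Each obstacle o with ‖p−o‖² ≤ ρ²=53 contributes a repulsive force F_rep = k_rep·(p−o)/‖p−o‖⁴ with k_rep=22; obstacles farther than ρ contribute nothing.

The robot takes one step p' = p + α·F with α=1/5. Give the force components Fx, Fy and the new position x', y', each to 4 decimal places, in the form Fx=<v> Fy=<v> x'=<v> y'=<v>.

F_att = 3/2·(g−p) = 3/2·(2,6) = (3.0000,9.0000)
o1: d²=29 ≤ ρ²=53; F_rep = 22·(5,-2)/29² = (0.1308,-0.0523)
F = F_att + ΣF_rep = (3.1308,8.9477)
p' = p + 1/5·F = (4.6262,-1.2105)

Fx=3.1308 Fy=8.9477 x'=4.6262 y'=-1.2105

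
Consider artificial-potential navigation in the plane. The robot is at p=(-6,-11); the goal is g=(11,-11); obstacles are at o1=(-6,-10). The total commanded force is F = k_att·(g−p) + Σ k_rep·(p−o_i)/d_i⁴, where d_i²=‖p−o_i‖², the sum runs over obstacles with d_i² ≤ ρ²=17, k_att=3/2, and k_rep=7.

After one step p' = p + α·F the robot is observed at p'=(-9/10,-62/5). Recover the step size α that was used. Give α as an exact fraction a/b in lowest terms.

F_att = 3/2·(g−p) = 3/2·(17,0) = (25.5000,0.0000)
o1: d²=1 ≤ ρ²=17; F_rep = 7·(0,-1)/1² = (0.0000,-7.0000)
F = F_att + ΣF_rep = (25.5000,-7.0000)
Δp = p'−p = (5.1000,-1.4000); α = Δx/Fx = (51/10) / (51/2) = 1/5
check: Δy/Fy = (-7/5) / (-7) = 1/5 ✓

α = 1/5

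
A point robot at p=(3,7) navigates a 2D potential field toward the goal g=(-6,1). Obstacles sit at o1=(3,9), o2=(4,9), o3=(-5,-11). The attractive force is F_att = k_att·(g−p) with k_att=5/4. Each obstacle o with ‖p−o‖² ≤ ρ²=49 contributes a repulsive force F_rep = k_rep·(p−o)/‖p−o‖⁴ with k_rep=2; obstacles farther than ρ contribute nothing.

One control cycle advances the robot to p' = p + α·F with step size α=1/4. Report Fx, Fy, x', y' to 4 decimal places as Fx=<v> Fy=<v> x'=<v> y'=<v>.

F_att = 5/4·(g−p) = 5/4·(-9,-6) = (-11.2500,-7.5000)
o1: d²=4 ≤ ρ²=49; F_rep = 2·(0,-2)/4² = (0.0000,-0.2500)
o2: d²=5 ≤ ρ²=49; F_rep = 2·(-1,-2)/5² = (-0.0800,-0.1600)
o3: d²=388 > ρ²=49 → inactive
F = F_att + ΣF_rep = (-11.3300,-7.9100)
p' = p + 1/4·F = (0.1675,5.0225)

Fx=-11.3300 Fy=-7.9100 x'=0.1675 y'=5.0225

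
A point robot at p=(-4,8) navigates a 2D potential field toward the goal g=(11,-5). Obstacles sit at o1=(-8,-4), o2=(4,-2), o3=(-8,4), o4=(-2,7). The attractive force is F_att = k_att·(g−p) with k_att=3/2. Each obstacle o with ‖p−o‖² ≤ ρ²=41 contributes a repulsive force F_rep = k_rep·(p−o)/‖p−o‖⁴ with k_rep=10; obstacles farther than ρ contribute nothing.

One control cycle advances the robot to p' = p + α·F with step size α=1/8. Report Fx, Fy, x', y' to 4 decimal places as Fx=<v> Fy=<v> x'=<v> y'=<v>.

F_att = 3/2·(g−p) = 3/2·(15,-13) = (22.5000,-19.5000)
o1: d²=160 > ρ²=41 → inactive
o2: d²=164 > ρ²=41 → inactive
o3: d²=32 ≤ ρ²=41; F_rep = 10·(4,4)/32² = (0.0391,0.0391)
o4: d²=5 ≤ ρ²=41; F_rep = 10·(-2,1)/5² = (-0.8000,0.4000)
F = F_att + ΣF_rep = (21.7391,-19.0609)
p' = p + 1/8·F = (-1.2826,5.6174)

Fx=21.7391 Fy=-19.0609 x'=-1.2826 y'=5.6174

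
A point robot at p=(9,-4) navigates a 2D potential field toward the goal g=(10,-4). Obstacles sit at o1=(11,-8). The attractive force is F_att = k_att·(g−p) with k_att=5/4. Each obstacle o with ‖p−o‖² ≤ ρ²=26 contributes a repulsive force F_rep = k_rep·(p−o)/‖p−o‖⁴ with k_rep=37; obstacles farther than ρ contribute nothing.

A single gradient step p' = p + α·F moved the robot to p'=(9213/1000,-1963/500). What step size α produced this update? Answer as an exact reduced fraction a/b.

F_att = 5/4·(g−p) = 5/4·(1,0) = (1.2500,0.0000)
o1: d²=20 ≤ ρ²=26; F_rep = 37·(-2,4)/20² = (-0.1850,0.3700)
F = F_att + ΣF_rep = (1.0650,0.3700)
Δp = p'−p = (0.2130,0.0740); α = Δx/Fx = (213/1000) / (213/200) = 1/5
check: Δy/Fy = (37/500) / (37/100) = 1/5 ✓

α = 1/5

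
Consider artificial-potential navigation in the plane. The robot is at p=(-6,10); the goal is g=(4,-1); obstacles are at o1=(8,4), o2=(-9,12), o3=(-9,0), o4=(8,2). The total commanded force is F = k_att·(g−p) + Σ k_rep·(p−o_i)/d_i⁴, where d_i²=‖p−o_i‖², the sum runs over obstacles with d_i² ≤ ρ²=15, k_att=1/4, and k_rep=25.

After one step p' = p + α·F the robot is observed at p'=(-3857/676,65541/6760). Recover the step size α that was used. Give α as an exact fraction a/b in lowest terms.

α = 1/10

F_att = 1/4·(g−p) = 1/4·(10,-11) = (2.5000,-2.7500)
o1: d²=232 > ρ²=15 → inactive
o2: d²=13 ≤ ρ²=15; F_rep = 25·(3,-2)/13² = (0.4438,-0.2959)
o3: d²=109 > ρ²=15 → inactive
o4: d²=260 > ρ²=15 → inactive
F = F_att + ΣF_rep = (2.9438,-3.0459)
Δp = p'−p = (0.2944,-0.3046); α = Δx/Fx = (199/676) / (995/338) = 1/10
check: Δy/Fy = (-2059/6760) / (-2059/676) = 1/10 ✓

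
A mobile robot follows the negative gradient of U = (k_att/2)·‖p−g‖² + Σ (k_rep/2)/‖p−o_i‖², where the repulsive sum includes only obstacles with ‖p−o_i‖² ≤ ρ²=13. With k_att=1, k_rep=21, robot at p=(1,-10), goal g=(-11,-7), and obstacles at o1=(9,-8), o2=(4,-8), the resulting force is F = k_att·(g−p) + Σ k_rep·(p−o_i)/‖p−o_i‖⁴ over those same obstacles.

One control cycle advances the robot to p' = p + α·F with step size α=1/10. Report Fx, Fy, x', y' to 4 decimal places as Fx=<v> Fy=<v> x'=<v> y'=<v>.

F_att = 1·(g−p) = 1·(-12,3) = (-12.0000,3.0000)
o1: d²=68 > ρ²=13 → inactive
o2: d²=13 ≤ ρ²=13; F_rep = 21·(-3,-2)/13² = (-0.3728,-0.2485)
F = F_att + ΣF_rep = (-12.3728,2.7515)
p' = p + 1/10·F = (-0.2373,-9.7249)

Fx=-12.3728 Fy=2.7515 x'=-0.2373 y'=-9.7249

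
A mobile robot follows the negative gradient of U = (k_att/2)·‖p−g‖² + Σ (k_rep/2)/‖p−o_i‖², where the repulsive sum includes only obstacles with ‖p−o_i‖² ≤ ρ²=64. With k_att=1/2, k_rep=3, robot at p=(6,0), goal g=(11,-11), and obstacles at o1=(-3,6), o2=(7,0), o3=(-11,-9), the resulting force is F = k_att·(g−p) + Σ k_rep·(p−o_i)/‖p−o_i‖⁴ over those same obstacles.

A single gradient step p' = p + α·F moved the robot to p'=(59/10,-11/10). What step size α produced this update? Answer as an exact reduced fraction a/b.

F_att = 1/2·(g−p) = 1/2·(5,-11) = (2.5000,-5.5000)
o1: d²=117 > ρ²=64 → inactive
o2: d²=1 ≤ ρ²=64; F_rep = 3·(-1,0)/1² = (-3.0000,0.0000)
o3: d²=370 > ρ²=64 → inactive
F = F_att + ΣF_rep = (-0.5000,-5.5000)
Δp = p'−p = (-0.1000,-1.1000); α = Δx/Fx = (-1/10) / (-1/2) = 1/5
check: Δy/Fy = (-11/10) / (-11/2) = 1/5 ✓

α = 1/5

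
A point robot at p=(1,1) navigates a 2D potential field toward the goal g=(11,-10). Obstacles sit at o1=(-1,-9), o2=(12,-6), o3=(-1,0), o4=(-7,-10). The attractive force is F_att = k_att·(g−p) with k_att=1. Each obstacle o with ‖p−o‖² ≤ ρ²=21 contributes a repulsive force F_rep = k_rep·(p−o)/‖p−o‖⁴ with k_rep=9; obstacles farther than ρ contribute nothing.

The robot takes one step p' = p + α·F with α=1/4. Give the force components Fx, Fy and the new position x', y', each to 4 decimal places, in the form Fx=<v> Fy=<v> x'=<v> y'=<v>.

F_att = 1·(g−p) = 1·(10,-11) = (10.0000,-11.0000)
o1: d²=104 > ρ²=21 → inactive
o2: d²=170 > ρ²=21 → inactive
o3: d²=5 ≤ ρ²=21; F_rep = 9·(2,1)/5² = (0.7200,0.3600)
o4: d²=185 > ρ²=21 → inactive
F = F_att + ΣF_rep = (10.7200,-10.6400)
p' = p + 1/4·F = (3.6800,-1.6600)

Fx=10.7200 Fy=-10.6400 x'=3.6800 y'=-1.6600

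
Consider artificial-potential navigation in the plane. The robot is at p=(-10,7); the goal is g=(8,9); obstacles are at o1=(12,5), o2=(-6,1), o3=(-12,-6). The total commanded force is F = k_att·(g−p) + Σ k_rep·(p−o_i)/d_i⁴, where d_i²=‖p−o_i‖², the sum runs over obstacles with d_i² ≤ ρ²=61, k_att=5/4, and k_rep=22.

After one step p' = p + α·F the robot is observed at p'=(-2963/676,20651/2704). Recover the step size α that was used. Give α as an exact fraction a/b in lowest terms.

α = 1/4

F_att = 5/4·(g−p) = 5/4·(18,2) = (22.5000,2.5000)
o1: d²=488 > ρ²=61 → inactive
o2: d²=52 ≤ ρ²=61; F_rep = 22·(-4,6)/52² = (-0.0325,0.0488)
o3: d²=173 > ρ²=61 → inactive
F = F_att + ΣF_rep = (22.4675,2.5488)
Δp = p'−p = (5.6169,0.6372); α = Δx/Fx = (3797/676) / (3797/169) = 1/4
check: Δy/Fy = (1723/2704) / (1723/676) = 1/4 ✓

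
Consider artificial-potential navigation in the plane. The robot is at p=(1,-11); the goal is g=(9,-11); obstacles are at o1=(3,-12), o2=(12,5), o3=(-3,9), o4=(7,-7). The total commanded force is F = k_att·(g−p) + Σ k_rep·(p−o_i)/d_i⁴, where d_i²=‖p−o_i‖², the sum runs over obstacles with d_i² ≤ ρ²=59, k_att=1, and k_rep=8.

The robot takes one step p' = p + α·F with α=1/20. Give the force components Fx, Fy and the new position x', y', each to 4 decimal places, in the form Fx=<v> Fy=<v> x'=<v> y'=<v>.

F_att = 1·(g−p) = 1·(8,0) = (8.0000,0.0000)
o1: d²=5 ≤ ρ²=59; F_rep = 8·(-2,1)/5² = (-0.6400,0.3200)
o2: d²=377 > ρ²=59 → inactive
o3: d²=416 > ρ²=59 → inactive
o4: d²=52 ≤ ρ²=59; F_rep = 8·(-6,-4)/52² = (-0.0178,-0.0118)
F = F_att + ΣF_rep = (7.3422,0.3082)
p' = p + 1/20·F = (1.3671,-10.9846)

Fx=7.3422 Fy=0.3082 x'=1.3671 y'=-10.9846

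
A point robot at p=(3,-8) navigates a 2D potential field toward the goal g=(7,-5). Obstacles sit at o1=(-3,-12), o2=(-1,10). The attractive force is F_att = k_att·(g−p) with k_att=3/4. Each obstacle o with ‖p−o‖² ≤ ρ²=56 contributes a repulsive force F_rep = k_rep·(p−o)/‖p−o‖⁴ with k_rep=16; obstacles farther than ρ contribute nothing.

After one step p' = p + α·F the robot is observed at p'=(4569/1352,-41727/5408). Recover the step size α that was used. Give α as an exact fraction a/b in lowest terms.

α = 1/8

F_att = 3/4·(g−p) = 3/4·(4,3) = (3.0000,2.2500)
o1: d²=52 ≤ ρ²=56; F_rep = 16·(6,4)/52² = (0.0355,0.0237)
o2: d²=340 > ρ²=56 → inactive
F = F_att + ΣF_rep = (3.0355,2.2737)
Δp = p'−p = (0.3794,0.2842); α = Δx/Fx = (513/1352) / (513/169) = 1/8
check: Δy/Fy = (1537/5408) / (1537/676) = 1/8 ✓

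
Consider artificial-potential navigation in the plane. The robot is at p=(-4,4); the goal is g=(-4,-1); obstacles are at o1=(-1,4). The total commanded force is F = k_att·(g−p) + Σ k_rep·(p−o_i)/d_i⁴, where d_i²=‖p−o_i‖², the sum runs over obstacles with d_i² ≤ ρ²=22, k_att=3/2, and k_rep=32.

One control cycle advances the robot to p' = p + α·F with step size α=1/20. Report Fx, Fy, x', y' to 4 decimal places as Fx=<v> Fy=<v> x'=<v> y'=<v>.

F_att = 3/2·(g−p) = 3/2·(0,-5) = (0.0000,-7.5000)
o1: d²=9 ≤ ρ²=22; F_rep = 32·(-3,0)/9² = (-1.1852,0.0000)
F = F_att + ΣF_rep = (-1.1852,-7.5000)
p' = p + 1/20·F = (-4.0593,3.6250)

Fx=-1.1852 Fy=-7.5000 x'=-4.0593 y'=3.6250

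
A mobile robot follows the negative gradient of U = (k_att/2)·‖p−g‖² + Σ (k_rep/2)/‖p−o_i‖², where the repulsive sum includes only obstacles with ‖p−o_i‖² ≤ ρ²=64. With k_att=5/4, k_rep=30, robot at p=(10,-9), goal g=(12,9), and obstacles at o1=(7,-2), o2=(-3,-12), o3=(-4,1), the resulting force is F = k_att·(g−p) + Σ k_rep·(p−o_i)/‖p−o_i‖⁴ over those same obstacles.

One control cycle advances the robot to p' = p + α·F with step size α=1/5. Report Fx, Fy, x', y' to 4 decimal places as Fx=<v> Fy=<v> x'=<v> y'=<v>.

F_att = 5/4·(g−p) = 5/4·(2,18) = (2.5000,22.5000)
o1: d²=58 ≤ ρ²=64; F_rep = 30·(3,-7)/58² = (0.0268,-0.0624)
o2: d²=178 > ρ²=64 → inactive
o3: d²=296 > ρ²=64 → inactive
F = F_att + ΣF_rep = (2.5268,22.4376)
p' = p + 1/5·F = (10.5054,-4.5125)

Fx=2.5268 Fy=22.4376 x'=10.5054 y'=-4.5125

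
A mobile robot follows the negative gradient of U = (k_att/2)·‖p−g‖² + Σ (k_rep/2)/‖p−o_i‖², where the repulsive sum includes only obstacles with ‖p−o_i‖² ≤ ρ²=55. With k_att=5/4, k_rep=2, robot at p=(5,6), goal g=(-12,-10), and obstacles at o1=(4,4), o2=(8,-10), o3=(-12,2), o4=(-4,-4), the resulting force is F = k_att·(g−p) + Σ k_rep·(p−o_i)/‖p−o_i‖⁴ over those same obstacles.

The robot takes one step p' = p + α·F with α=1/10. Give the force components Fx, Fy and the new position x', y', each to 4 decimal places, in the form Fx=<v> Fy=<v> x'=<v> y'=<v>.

Fx=-21.1700 Fy=-19.8400 x'=2.8830 y'=4.0160

F_att = 5/4·(g−p) = 5/4·(-17,-16) = (-21.2500,-20.0000)
o1: d²=5 ≤ ρ²=55; F_rep = 2·(1,2)/5² = (0.0800,0.1600)
o2: d²=265 > ρ²=55 → inactive
o3: d²=305 > ρ²=55 → inactive
o4: d²=181 > ρ²=55 → inactive
F = F_att + ΣF_rep = (-21.1700,-19.8400)
p' = p + 1/10·F = (2.8830,4.0160)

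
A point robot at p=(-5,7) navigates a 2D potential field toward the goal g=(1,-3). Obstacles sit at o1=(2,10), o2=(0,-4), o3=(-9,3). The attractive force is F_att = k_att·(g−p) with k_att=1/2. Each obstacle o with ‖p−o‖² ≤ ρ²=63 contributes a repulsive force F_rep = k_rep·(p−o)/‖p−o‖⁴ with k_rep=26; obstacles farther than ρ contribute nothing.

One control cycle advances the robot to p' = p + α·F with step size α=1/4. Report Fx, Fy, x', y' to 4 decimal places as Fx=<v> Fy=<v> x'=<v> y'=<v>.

F_att = 1/2·(g−p) = 1/2·(6,-10) = (3.0000,-5.0000)
o1: d²=58 ≤ ρ²=63; F_rep = 26·(-7,-3)/58² = (-0.0541,-0.0232)
o2: d²=146 > ρ²=63 → inactive
o3: d²=32 ≤ ρ²=63; F_rep = 26·(4,4)/32² = (0.1016,0.1016)
F = F_att + ΣF_rep = (3.0475,-4.9216)
p' = p + 1/4·F = (-4.2381,5.7696)

Fx=3.0475 Fy=-4.9216 x'=-4.2381 y'=5.7696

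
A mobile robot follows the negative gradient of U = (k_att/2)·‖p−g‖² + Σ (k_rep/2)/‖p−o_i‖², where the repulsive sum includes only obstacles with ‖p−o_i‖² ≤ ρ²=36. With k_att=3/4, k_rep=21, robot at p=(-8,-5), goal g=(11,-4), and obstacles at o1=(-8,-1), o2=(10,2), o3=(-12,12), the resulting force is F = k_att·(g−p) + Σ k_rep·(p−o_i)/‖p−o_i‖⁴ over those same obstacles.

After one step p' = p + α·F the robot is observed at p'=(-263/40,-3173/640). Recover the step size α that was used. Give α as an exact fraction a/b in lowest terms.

α = 1/10

F_att = 3/4·(g−p) = 3/4·(19,1) = (14.2500,0.7500)
o1: d²=16 ≤ ρ²=36; F_rep = 21·(0,-4)/16² = (0.0000,-0.3281)
o2: d²=373 > ρ²=36 → inactive
o3: d²=305 > ρ²=36 → inactive
F = F_att + ΣF_rep = (14.2500,0.4219)
Δp = p'−p = (1.4250,0.0422); α = Δx/Fx = (57/40) / (57/4) = 1/10
check: Δy/Fy = (27/640) / (27/64) = 1/10 ✓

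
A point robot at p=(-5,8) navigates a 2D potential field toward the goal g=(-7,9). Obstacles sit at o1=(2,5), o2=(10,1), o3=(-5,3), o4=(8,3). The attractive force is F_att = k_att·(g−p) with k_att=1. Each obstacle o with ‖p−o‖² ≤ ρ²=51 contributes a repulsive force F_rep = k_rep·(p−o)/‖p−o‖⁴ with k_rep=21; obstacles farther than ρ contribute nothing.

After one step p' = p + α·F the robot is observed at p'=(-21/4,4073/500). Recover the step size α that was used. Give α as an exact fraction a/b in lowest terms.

α = 1/8

F_att = 1·(g−p) = 1·(-2,1) = (-2.0000,1.0000)
o1: d²=58 > ρ²=51 → inactive
o2: d²=274 > ρ²=51 → inactive
o3: d²=25 ≤ ρ²=51; F_rep = 21·(0,5)/25² = (0.0000,0.1680)
o4: d²=194 > ρ²=51 → inactive
F = F_att + ΣF_rep = (-2.0000,1.1680)
Δp = p'−p = (-0.2500,0.1460); α = Δx/Fx = (-1/4) / (-2) = 1/8
check: Δy/Fy = (73/500) / (146/125) = 1/8 ✓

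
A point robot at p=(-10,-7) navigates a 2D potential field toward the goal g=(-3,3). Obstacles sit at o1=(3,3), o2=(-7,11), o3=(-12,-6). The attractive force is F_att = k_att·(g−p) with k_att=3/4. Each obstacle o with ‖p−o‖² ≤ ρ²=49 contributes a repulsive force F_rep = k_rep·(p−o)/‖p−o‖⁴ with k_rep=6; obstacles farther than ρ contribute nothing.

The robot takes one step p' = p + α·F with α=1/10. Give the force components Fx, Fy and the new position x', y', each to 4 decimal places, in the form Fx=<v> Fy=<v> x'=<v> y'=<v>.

Fx=5.7300 Fy=7.2600 x'=-9.4270 y'=-6.2740

F_att = 3/4·(g−p) = 3/4·(7,10) = (5.2500,7.5000)
o1: d²=269 > ρ²=49 → inactive
o2: d²=333 > ρ²=49 → inactive
o3: d²=5 ≤ ρ²=49; F_rep = 6·(2,-1)/5² = (0.4800,-0.2400)
F = F_att + ΣF_rep = (5.7300,7.2600)
p' = p + 1/10·F = (-9.4270,-6.2740)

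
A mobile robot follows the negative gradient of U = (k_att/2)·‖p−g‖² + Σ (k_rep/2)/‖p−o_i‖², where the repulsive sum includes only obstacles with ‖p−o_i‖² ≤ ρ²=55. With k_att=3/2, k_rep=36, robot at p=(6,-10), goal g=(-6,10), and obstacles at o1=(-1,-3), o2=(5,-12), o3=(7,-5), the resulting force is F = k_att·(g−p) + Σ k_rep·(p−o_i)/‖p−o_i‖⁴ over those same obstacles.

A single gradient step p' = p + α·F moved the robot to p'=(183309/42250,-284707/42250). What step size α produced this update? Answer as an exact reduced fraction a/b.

F_att = 3/2·(g−p) = 3/2·(-12,20) = (-18.0000,30.0000)
o1: d²=98 > ρ²=55 → inactive
o2: d²=5 ≤ ρ²=55; F_rep = 36·(1,2)/5² = (1.4400,2.8800)
o3: d²=26 ≤ ρ²=55; F_rep = 36·(-1,-5)/26² = (-0.0533,-0.2663)
F = F_att + ΣF_rep = (-16.6133,32.6137)
Δp = p'−p = (-1.6613,3.2614); α = Δx/Fx = (-70191/42250) / (-70191/4225) = 1/10
check: Δy/Fy = (137793/42250) / (137793/4225) = 1/10 ✓

α = 1/10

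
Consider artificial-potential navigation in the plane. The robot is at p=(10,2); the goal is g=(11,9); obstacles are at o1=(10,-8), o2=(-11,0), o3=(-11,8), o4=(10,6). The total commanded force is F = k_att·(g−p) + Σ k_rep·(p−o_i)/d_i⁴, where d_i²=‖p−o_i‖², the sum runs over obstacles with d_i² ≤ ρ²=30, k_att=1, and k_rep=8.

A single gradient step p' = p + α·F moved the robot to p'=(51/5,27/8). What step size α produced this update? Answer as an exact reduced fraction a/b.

α = 1/5

F_att = 1·(g−p) = 1·(1,7) = (1.0000,7.0000)
o1: d²=100 > ρ²=30 → inactive
o2: d²=445 > ρ²=30 → inactive
o3: d²=477 > ρ²=30 → inactive
o4: d²=16 ≤ ρ²=30; F_rep = 8·(0,-4)/16² = (0.0000,-0.1250)
F = F_att + ΣF_rep = (1.0000,6.8750)
Δp = p'−p = (0.2000,1.3750); α = Δx/Fx = (1/5) / (1) = 1/5
check: Δy/Fy = (11/8) / (55/8) = 1/5 ✓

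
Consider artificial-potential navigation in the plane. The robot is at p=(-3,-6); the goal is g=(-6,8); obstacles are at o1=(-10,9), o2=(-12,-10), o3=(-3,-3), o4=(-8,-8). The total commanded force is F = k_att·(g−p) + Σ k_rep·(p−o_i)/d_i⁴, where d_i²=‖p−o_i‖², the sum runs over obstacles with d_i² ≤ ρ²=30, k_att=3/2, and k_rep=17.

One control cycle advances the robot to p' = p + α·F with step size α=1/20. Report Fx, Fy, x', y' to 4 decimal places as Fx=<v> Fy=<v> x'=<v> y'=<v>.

Fx=-4.3989 Fy=20.4108 x'=-3.2199 y'=-4.9795

F_att = 3/2·(g−p) = 3/2·(-3,14) = (-4.5000,21.0000)
o1: d²=274 > ρ²=30 → inactive
o2: d²=97 > ρ²=30 → inactive
o3: d²=9 ≤ ρ²=30; F_rep = 17·(0,-3)/9² = (0.0000,-0.6296)
o4: d²=29 ≤ ρ²=30; F_rep = 17·(5,2)/29² = (0.1011,0.0404)
F = F_att + ΣF_rep = (-4.3989,20.4108)
p' = p + 1/20·F = (-3.2199,-4.9795)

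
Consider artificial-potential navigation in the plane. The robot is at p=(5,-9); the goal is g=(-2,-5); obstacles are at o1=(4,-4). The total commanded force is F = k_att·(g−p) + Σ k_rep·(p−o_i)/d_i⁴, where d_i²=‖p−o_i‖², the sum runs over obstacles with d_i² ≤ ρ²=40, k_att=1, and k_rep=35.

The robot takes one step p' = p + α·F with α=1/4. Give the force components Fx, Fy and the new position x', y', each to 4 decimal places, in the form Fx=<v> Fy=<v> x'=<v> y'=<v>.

F_att = 1·(g−p) = 1·(-7,4) = (-7.0000,4.0000)
o1: d²=26 ≤ ρ²=40; F_rep = 35·(1,-5)/26² = (0.0518,-0.2589)
F = F_att + ΣF_rep = (-6.9482,3.7411)
p' = p + 1/4·F = (3.2629,-8.0647)

Fx=-6.9482 Fy=3.7411 x'=3.2629 y'=-8.0647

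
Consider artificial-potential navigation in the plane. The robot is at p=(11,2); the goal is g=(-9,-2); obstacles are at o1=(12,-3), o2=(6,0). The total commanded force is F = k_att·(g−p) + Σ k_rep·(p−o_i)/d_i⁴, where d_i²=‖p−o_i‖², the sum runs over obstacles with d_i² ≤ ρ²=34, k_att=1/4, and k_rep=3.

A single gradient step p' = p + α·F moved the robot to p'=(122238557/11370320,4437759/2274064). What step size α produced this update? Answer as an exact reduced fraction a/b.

α = 1/20

F_att = 1/4·(g−p) = 1/4·(-20,-4) = (-5.0000,-1.0000)
o1: d²=26 ≤ ρ²=34; F_rep = 3·(-1,5)/26² = (-0.0044,0.0222)
o2: d²=29 ≤ ρ²=34; F_rep = 3·(5,2)/29² = (0.0178,0.0071)
F = F_att + ΣF_rep = (-4.9866,-0.9707)
Δp = p'−p = (-0.2493,-0.0485); α = Δx/Fx = (-2834963/11370320) / (-2834963/568516) = 1/20
check: Δy/Fy = (-110369/2274064) / (-551845/568516) = 1/20 ✓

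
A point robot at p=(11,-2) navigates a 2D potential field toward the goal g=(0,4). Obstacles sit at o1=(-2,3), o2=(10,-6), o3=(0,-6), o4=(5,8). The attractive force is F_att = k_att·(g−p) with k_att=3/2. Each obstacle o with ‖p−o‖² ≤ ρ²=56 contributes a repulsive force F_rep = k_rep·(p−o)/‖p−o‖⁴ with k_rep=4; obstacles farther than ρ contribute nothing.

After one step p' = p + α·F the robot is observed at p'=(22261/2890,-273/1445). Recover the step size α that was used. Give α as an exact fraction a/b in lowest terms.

F_att = 3/2·(g−p) = 3/2·(-11,6) = (-16.5000,9.0000)
o1: d²=194 > ρ²=56 → inactive
o2: d²=17 ≤ ρ²=56; F_rep = 4·(1,4)/17² = (0.0138,0.0554)
o3: d²=137 > ρ²=56 → inactive
o4: d²=136 > ρ²=56 → inactive
F = F_att + ΣF_rep = (-16.4862,9.0554)
Δp = p'−p = (-3.2972,1.8111); α = Δx/Fx = (-9529/2890) / (-9529/578) = 1/5
check: Δy/Fy = (2617/1445) / (2617/289) = 1/5 ✓

α = 1/5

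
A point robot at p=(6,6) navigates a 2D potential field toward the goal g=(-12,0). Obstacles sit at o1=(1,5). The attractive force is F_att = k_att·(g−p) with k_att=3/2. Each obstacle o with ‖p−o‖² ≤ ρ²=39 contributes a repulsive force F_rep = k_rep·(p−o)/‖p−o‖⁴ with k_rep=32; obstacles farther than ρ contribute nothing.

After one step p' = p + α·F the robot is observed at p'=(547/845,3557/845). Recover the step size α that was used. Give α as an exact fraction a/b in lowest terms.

F_att = 3/2·(g−p) = 3/2·(-18,-6) = (-27.0000,-9.0000)
o1: d²=26 ≤ ρ²=39; F_rep = 32·(5,1)/26² = (0.2367,0.0473)
F = F_att + ΣF_rep = (-26.7633,-8.9527)
Δp = p'−p = (-5.3527,-1.7905); α = Δx/Fx = (-4523/845) / (-4523/169) = 1/5
check: Δy/Fy = (-1513/845) / (-1513/169) = 1/5 ✓

α = 1/5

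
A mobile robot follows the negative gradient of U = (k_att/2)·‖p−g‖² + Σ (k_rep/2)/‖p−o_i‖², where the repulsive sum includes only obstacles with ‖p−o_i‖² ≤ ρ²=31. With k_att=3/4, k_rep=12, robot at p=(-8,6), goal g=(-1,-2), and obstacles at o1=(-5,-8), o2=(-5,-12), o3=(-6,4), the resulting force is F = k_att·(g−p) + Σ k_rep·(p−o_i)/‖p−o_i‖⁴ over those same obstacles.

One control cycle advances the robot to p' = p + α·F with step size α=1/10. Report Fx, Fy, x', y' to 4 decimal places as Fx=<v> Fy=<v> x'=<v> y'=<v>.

Fx=4.8750 Fy=-5.6250 x'=-7.5125 y'=5.4375

F_att = 3/4·(g−p) = 3/4·(7,-8) = (5.2500,-6.0000)
o1: d²=205 > ρ²=31 → inactive
o2: d²=333 > ρ²=31 → inactive
o3: d²=8 ≤ ρ²=31; F_rep = 12·(-2,2)/8² = (-0.3750,0.3750)
F = F_att + ΣF_rep = (4.8750,-5.6250)
p' = p + 1/10·F = (-7.5125,5.4375)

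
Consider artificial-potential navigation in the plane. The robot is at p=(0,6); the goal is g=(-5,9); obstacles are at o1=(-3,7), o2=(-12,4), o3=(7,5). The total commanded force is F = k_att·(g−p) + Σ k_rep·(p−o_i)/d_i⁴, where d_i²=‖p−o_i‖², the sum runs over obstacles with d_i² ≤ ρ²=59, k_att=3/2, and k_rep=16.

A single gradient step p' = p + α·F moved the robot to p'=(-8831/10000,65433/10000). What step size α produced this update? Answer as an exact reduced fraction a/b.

α = 1/8

F_att = 3/2·(g−p) = 3/2·(-5,3) = (-7.5000,4.5000)
o1: d²=10 ≤ ρ²=59; F_rep = 16·(3,-1)/10² = (0.4800,-0.1600)
o2: d²=148 > ρ²=59 → inactive
o3: d²=50 ≤ ρ²=59; F_rep = 16·(-7,1)/50² = (-0.0448,0.0064)
F = F_att + ΣF_rep = (-7.0648,4.3464)
Δp = p'−p = (-0.8831,0.5433); α = Δx/Fx = (-8831/10000) / (-8831/1250) = 1/8
check: Δy/Fy = (5433/10000) / (5433/1250) = 1/8 ✓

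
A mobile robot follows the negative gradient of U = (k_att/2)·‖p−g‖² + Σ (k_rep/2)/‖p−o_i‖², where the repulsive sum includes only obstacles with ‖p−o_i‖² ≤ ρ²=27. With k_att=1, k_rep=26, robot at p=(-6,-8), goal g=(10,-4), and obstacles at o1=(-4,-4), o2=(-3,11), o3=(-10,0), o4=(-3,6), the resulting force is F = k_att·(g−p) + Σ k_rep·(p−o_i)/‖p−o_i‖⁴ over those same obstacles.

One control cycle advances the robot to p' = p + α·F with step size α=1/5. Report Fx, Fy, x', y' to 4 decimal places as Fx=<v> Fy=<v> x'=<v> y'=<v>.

Fx=15.8700 Fy=3.7400 x'=-2.8260 y'=-7.2520

F_att = 1·(g−p) = 1·(16,4) = (16.0000,4.0000)
o1: d²=20 ≤ ρ²=27; F_rep = 26·(-2,-4)/20² = (-0.1300,-0.2600)
o2: d²=370 > ρ²=27 → inactive
o3: d²=80 > ρ²=27 → inactive
o4: d²=205 > ρ²=27 → inactive
F = F_att + ΣF_rep = (15.8700,3.7400)
p' = p + 1/5·F = (-2.8260,-7.2520)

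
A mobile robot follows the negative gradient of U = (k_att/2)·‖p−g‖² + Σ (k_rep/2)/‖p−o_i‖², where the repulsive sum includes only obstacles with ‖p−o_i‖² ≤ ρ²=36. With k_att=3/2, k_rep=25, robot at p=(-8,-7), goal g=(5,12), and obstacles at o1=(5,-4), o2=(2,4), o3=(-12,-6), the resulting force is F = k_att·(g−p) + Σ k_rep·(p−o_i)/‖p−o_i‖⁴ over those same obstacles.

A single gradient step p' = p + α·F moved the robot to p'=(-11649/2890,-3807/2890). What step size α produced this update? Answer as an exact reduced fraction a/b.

F_att = 3/2·(g−p) = 3/2·(13,19) = (19.5000,28.5000)
o1: d²=178 > ρ²=36 → inactive
o2: d²=221 > ρ²=36 → inactive
o3: d²=17 ≤ ρ²=36; F_rep = 25·(4,-1)/17² = (0.3460,-0.0865)
F = F_att + ΣF_rep = (19.8460,28.4135)
Δp = p'−p = (3.9692,5.6827); α = Δx/Fx = (11471/2890) / (11471/578) = 1/5
check: Δy/Fy = (16423/2890) / (16423/578) = 1/5 ✓

α = 1/5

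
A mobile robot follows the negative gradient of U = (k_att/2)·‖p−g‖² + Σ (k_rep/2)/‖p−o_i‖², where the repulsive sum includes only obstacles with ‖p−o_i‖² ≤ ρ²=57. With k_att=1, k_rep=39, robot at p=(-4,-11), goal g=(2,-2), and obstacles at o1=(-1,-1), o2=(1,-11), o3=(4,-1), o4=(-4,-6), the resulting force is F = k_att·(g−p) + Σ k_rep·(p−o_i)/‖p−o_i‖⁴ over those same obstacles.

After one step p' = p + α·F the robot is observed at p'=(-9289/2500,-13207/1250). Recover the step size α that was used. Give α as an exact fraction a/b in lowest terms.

F_att = 1·(g−p) = 1·(6,9) = (6.0000,9.0000)
o1: d²=109 > ρ²=57 → inactive
o2: d²=25 ≤ ρ²=57; F_rep = 39·(-5,0)/25² = (-0.3120,0.0000)
o3: d²=164 > ρ²=57 → inactive
o4: d²=25 ≤ ρ²=57; F_rep = 39·(0,-5)/25² = (0.0000,-0.3120)
F = F_att + ΣF_rep = (5.6880,8.6880)
Δp = p'−p = (0.2844,0.4344); α = Δx/Fx = (711/2500) / (711/125) = 1/20
check: Δy/Fy = (543/1250) / (1086/125) = 1/20 ✓

α = 1/20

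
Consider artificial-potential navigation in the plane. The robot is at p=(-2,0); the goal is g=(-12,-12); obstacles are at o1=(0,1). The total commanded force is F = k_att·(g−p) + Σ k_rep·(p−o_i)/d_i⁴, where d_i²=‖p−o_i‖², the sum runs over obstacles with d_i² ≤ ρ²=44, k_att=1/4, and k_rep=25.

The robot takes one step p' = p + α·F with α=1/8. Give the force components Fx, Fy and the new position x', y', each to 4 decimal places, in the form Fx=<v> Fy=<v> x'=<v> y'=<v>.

F_att = 1/4·(g−p) = 1/4·(-10,-12) = (-2.5000,-3.0000)
o1: d²=5 ≤ ρ²=44; F_rep = 25·(-2,-1)/5² = (-2.0000,-1.0000)
F = F_att + ΣF_rep = (-4.5000,-4.0000)
p' = p + 1/8·F = (-2.5625,-0.5000)

Fx=-4.5000 Fy=-4.0000 x'=-2.5625 y'=-0.5000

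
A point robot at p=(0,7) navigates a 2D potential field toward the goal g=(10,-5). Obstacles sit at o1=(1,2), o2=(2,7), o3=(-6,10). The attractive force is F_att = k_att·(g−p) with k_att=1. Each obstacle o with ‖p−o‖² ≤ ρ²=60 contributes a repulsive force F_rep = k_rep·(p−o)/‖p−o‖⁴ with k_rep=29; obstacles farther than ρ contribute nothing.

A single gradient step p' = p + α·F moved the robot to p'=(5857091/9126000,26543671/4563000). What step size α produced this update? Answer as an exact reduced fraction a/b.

α = 1/10

F_att = 1·(g−p) = 1·(10,-12) = (10.0000,-12.0000)
o1: d²=26 ≤ ρ²=60; F_rep = 29·(-1,5)/26² = (-0.0429,0.2145)
o2: d²=4 ≤ ρ²=60; F_rep = 29·(-2,0)/4² = (-3.6250,0.0000)
o3: d²=45 ≤ ρ²=60; F_rep = 29·(6,-3)/45² = (0.0859,-0.0430)
F = F_att + ΣF_rep = (6.4180,-11.8285)
Δp = p'−p = (0.6418,-1.1828); α = Δx/Fx = (5857091/9126000) / (5857091/912600) = 1/10
check: Δy/Fy = (-5397329/4563000) / (-5397329/456300) = 1/10 ✓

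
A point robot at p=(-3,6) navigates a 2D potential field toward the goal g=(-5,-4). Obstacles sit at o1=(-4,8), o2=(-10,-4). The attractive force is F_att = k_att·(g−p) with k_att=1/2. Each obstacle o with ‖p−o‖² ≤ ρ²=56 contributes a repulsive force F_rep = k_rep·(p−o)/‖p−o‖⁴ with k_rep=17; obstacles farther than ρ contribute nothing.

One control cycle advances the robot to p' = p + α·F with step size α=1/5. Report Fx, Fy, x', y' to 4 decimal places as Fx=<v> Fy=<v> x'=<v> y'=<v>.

Fx=-0.3200 Fy=-6.3600 x'=-3.0640 y'=4.7280

F_att = 1/2·(g−p) = 1/2·(-2,-10) = (-1.0000,-5.0000)
o1: d²=5 ≤ ρ²=56; F_rep = 17·(1,-2)/5² = (0.6800,-1.3600)
o2: d²=149 > ρ²=56 → inactive
F = F_att + ΣF_rep = (-0.3200,-6.3600)
p' = p + 1/5·F = (-3.0640,4.7280)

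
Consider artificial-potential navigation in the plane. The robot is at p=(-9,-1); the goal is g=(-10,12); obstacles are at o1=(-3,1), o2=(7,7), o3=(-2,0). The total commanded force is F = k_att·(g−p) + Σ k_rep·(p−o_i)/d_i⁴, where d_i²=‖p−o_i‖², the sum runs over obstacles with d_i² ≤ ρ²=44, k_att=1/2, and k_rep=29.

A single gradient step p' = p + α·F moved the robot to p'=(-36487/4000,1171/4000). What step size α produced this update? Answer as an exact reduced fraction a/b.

F_att = 1/2·(g−p) = 1/2·(-1,13) = (-0.5000,6.5000)
o1: d²=40 ≤ ρ²=44; F_rep = 29·(-6,-2)/40² = (-0.1087,-0.0362)
o2: d²=320 > ρ²=44 → inactive
o3: d²=50 > ρ²=44 → inactive
F = F_att + ΣF_rep = (-0.6088,6.4638)
Δp = p'−p = (-0.1217,1.2928); α = Δx/Fx = (-487/4000) / (-487/800) = 1/5
check: Δy/Fy = (5171/4000) / (5171/800) = 1/5 ✓

α = 1/5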